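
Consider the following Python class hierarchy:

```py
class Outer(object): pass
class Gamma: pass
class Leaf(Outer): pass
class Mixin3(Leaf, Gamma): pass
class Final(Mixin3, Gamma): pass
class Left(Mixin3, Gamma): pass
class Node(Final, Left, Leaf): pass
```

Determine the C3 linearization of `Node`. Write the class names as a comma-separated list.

Node, Final, Left, Mixin3, Leaf, Outer, Gamma, object

L[Node] = Node + merge(L[Final], L[Left], L[Leaf], [Final Left Leaf])
  take Final:  [Final Mixin3 Leaf Outer Gamma object] + [Left Mixin3 Leaf Outer Gamma object] + [Leaf Outer object] + [Final Left Leaf]
  take Left:  [Mixin3 Leaf Outer Gamma object] + [Left Mixin3 Leaf Outer Gamma object] + [Leaf Outer object] + [Left Leaf]
  take Mixin3:  [Mixin3 Leaf Outer Gamma object] + [Mixin3 Leaf Outer Gamma object] + [Leaf Outer object] + [Leaf]
  take Leaf:  [Leaf Outer Gamma object] + [Leaf Outer Gamma object] + [Leaf Outer object] + [Leaf]
  take Outer:  [Outer Gamma object] + [Outer Gamma object] + [Outer object]
  take Gamma:  [Gamma object] + [Gamma object] + [object]
  take object:  [object] + [object] + [object]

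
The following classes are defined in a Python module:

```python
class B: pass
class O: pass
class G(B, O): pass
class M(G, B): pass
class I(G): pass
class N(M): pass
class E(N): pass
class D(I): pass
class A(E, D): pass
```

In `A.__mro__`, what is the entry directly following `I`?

L[A] = A + merge(L[E], L[D], [E D])
  take E:  [E N M G B O object] + [D I G B O object] + [E D]
  take N:  [N M G B O object] + [D I G B O object] + [D]
  take M:  [M G B O object] + [D I G B O object] + [D]
  take D:  [G B O object] + [D I G B O object] + [D]
  take I:  [G B O object] + [I G B O object]
  take G:  [G B O object] + [G B O object]
  take B:  [B O object] + [B O object]
  take O:  [O object] + [O object]
  take object:  [object] + [object]
MRO: A E N M D I G B O object
I is at position 5; next is G.

G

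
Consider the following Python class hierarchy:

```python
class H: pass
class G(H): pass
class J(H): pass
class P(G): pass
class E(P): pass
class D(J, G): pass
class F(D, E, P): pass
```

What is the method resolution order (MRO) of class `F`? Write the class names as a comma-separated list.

L[F] = F + merge(L[D], L[E], L[P], [D E P])
  take D:  [D J G H object] + [E P G H object] + [P G H object] + [D E P]
  take J:  [J G H object] + [E P G H object] + [P G H object] + [E P]
  take E:  [G H object] + [E P G H object] + [P G H object] + [E P]
  take P:  [G H object] + [P G H object] + [P G H object] + [P]
  take G:  [G H object] + [G H object] + [G H object]
  take H:  [H object] + [H object] + [H object]
  take object:  [object] + [object] + [object]

F, D, J, E, P, G, H, object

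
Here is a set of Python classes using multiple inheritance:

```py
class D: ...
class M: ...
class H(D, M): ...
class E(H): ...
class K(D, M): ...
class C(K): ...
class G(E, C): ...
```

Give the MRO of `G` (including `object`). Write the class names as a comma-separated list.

G, E, H, C, K, D, M, object

L[G] = G + merge(L[E], L[C], [E C])
  take E:  [E H D M object] + [C K D M object] + [E C]
  take H:  [H D M object] + [C K D M object] + [C]
  take C:  [D M object] + [C K D M object] + [C]
  take K:  [D M object] + [K D M object]
  take D:  [D M object] + [D M object]
  take M:  [M object] + [M object]
  take object:  [object] + [object]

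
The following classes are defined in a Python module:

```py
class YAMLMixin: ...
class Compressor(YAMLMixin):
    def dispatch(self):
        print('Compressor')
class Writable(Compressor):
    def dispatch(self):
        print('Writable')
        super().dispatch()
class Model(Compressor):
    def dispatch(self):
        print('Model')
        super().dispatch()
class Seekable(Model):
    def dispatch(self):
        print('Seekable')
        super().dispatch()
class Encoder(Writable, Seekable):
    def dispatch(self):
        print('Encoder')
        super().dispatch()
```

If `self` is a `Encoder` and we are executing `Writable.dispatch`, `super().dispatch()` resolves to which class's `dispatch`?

L[Encoder] = Encoder + merge(L[Writable], L[Seekable], [Writable Seekable])
  take Writable:  [Writable Compressor YAMLMixin object] + [Seekable Model Compressor YAMLMixin object] + [Writable Seekable]
  take Seekable:  [Compressor YAMLMixin object] + [Seekable Model Compressor YAMLMixin object] + [Seekable]
  take Model:  [Compressor YAMLMixin object] + [Model Compressor YAMLMixin object]
  take Compressor:  [Compressor YAMLMixin object] + [Compressor YAMLMixin object]
  take YAMLMixin:  [YAMLMixin object] + [YAMLMixin object]
  take object:  [object] + [object]
MRO: Encoder Writable Seekable Model Compressor YAMLMixin object
super() in Writable.dispatch on a Encoder instance goes to the class after Writable in Encoder's MRO: Seekable.

Seekable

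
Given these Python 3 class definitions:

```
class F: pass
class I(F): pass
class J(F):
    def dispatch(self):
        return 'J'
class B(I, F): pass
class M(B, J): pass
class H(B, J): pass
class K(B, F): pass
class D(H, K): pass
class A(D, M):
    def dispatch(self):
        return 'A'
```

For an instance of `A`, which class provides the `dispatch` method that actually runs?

L[A] = A + merge(L[D], L[M], [D M])
  take D:  [D H K B I J F object] + [M B I J F object] + [D M]
  take H:  [H K B I J F object] + [M B I J F object] + [M]
  take K:  [K B I J F object] + [M B I J F object] + [M]
  take M:  [B I J F object] + [M B I J F object] + [M]
  take B:  [B I J F object] + [B I J F object]
  take I:  [I J F object] + [I J F object]
  take J:  [J F object] + [J F object]
  take F:  [F object] + [F object]
  take object:  [object] + [object]
MRO: A D H K M B I J F object
dispatch is defined in: A, J. First along the MRO is A.

A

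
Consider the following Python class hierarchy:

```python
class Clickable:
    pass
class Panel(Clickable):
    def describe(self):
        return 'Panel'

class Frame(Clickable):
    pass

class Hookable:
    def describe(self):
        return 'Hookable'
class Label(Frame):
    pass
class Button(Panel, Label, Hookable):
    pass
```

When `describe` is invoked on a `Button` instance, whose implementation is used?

Panel

L[Button] = Button + merge(L[Panel], L[Label], L[Hookable], [Panel Label Hookable])
  take Panel:  [Panel Clickable object] + [Label Frame Clickable object] + [Hookable object] + [Panel Label Hookable]
  take Label:  [Clickable object] + [Label Frame Clickable object] + [Hookable object] + [Label Hookable]
  take Frame:  [Clickable object] + [Frame Clickable object] + [Hookable object] + [Hookable]
  take Clickable:  [Clickable object] + [Clickable object] + [Hookable object] + [Hookable]
  take Hookable:  [object] + [object] + [Hookable object] + [Hookable]
  take object:  [object] + [object] + [object]
MRO: Button Panel Label Frame Clickable Hookable object
describe is defined in: Hookable, Panel. First along the MRO is Panel.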